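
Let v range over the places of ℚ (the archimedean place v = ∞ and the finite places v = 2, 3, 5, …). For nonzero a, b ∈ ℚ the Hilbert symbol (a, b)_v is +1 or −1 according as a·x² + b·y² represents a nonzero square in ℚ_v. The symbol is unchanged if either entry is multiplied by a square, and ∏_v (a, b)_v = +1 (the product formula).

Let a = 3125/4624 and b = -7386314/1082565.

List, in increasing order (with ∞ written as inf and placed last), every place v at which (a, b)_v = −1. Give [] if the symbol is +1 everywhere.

(a, b) ≡ (5, -4290) mod (ℚ^×)²; places V = {2, 3, 5, 11, 13, 17, 41, ∞}.
(a,b)_11: α=0, u≡3; β=-1, v≡6 (mod 11); (3|11)=+1, (6|11)=-1; sign (−1)^0·+1^-1·-1^0 = +1.
(a,b)_∞: sgn(5)=+, sgn(-4290)=−, so +1.
(a,b)_13: α=0, u≡2; β=3, v≡6 (mod 13); (2|13)=-1, (6|13)=-1; sign (−1)^0·-1^3·-1^0 = -1.
(a,b)_17: α=-2, u≡3; β=0, v≡10 (mod 17); (3|17)=-1, (10|17)=-1; sign (−1)^0·-1^0·-1^-2 = +1.
(a,b)_2: α=-4, β=1; u≡5, v≡7 (mod 8); ε(u)ε(v)=0·1, αω(v)=-4·0, βω(u)=1·1; sum ≡ 1  ⇒  -1.
(a,b)_41: α=0, u≡40; β=2, v≡34 (mod 41); (40|41)=+1, (34|41)=-1; sign (−1)^0·+1^2·-1^0 = +1.
(a,b)_5: α=5, u≡4; β=-1, v≡2 (mod 5); (4|5)=+1, (2|5)=-1; sign (−1)^0·+1^-1·-1^5 = -1.
(a,b)_3: α=0, u≡2; β=-9, v≡1 (mod 3); (2|3)=-1, (1|3)=+1; sign (−1)^0·-1^-9·+1^0 = -1.
(5, -4290 / ℚ) ramifies at {2, 3, 5, 13}: a division algebra.

[2, 3, 5, 13]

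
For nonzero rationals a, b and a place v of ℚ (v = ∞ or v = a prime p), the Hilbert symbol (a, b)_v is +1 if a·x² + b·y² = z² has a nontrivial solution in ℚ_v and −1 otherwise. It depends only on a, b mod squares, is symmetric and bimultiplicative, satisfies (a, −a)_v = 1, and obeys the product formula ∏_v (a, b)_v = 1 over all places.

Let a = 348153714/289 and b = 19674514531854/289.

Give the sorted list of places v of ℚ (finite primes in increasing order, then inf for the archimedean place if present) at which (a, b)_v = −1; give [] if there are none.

[7, 23, 41, 43]

Mod squares: a ≡ 4298194, b ≡ 51017694. Check v ∈ {∞, 2, 3, 7, 13, 17, 23, 41, 43, 53}.
v=3: a=3^4·(≡1), b=3^7·(≡2) mod 3; (1|3)=+1, (2|3)=-1; (−1)^{4·7·1}·(+1)^7·(-1)^4 = +1.
v=2: v_2(a)=1, v_2(b)=1; units ≡ 1, 7 (mod 8); ε·ε+αω+βω = 0·1+1·0+1·0 ≡ 0  ⇒  (a,b)_2 = +1.
v=13: a=13^0·(≡4), b=13^1·(≡7) mod 13; (4|13)=+1, (7|13)=-1; (−1)^{0·1·6}·(+1)^1·(-1)^0 = +1.
v=7: a=7^0·(≡3), b=7^1·(≡6) mod 7; (3|7)=-1, (6|7)=-1; (−1)^{0·1·3}·(-1)^1·(-1)^0 = -1.
v=23: a=23^1·(≡1), b=23^2·(≡19) mod 23; (1|23)=+1, (19|23)=-1; (−1)^{1·2·11}·(+1)^2·(-1)^1 = -1.
v=43: a=43^1·(≡18), b=43^1·(≡33) mod 43; (18|43)=-1, (33|43)=-1; (−1)^{1·1·21}·(-1)^1·(-1)^1 = -1.
v=17: a=17^-2·(≡4), b=17^-2·(≡12) mod 17; (4|17)=+1, (12|17)=-1; (−1)^{-2·-2·8}·(+1)^-2·(-1)^-2 = +1.
v=53: a=53^1·(≡27), b=53^1·(≡33) mod 53; (27|53)=-1, (33|53)=-1; (−1)^{1·1·26}·(-1)^1·(-1)^1 = +1.
v=41: a=41^1·(≡22), b=41^1·(≡40) mod 41; (22|41)=-1, (40|41)=+1; (−1)^{1·1·20}·(-1)^1·(+1)^1 = -1.
v=∞: 4298194 > 0 and 51017694 > 0  ⇒  (a,b)_∞ = +1.
(4298194, 51017694 / ℚ) ramifies at {7, 23, 41, 43}: a division algebra.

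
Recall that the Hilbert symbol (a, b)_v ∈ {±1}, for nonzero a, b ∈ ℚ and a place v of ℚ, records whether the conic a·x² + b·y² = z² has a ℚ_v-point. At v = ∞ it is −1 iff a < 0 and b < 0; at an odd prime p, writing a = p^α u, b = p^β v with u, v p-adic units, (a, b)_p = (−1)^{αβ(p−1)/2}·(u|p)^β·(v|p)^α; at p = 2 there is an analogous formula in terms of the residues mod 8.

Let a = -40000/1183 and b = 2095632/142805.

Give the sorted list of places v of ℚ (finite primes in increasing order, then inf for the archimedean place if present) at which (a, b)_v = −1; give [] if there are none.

[3, 5]

Mod squares: a ≡ -7, b ≡ 165. Check v ∈ {∞, 2, 3, 5, 7, 11, 13}.
v=11: a=11^0·(≡3), b=11^1·(≡1) mod 11; (3|11)=+1, (1|11)=+1; (−1)^{0·1·5}·(+1)^1·(+1)^0 = +1.
v=2: v_2(a)=6, v_2(b)=4; units ≡ 1, 5 (mod 8); ε·ε+αω+βω = 0·0+6·1+4·0 ≡ 0  ⇒  (a,b)_2 = +1.
v=3: a=3^0·(≡2), b=3^5·(≡1) mod 3; (2|3)=-1, (1|3)=+1; (−1)^{0·5·1}·(-1)^5·(+1)^0 = -1.
v=∞: -7 < 0 and 165 > 0  ⇒  (a,b)_∞ = +1.
v=5: a=5^4·(≡2), b=5^-1·(≡2) mod 5; (2|5)=-1, (2|5)=-1; (−1)^{4·-1·2}·(-1)^-1·(-1)^4 = -1.
v=13: a=13^-2·(≡2), b=13^-4·(≡9) mod 13; (2|13)=-1, (9|13)=+1; (−1)^{-2·-4·6}·(-1)^-4·(+1)^-2 = +1.
v=7: a=7^-1·(≡5), b=7^2·(≡1) mod 7; (5|7)=-1, (1|7)=+1; (−1)^{-1·2·3}·(-1)^2·(+1)^-1 = +1.
|Ram(-7, 165)| = 2, even; anisotropic at {3, 5}.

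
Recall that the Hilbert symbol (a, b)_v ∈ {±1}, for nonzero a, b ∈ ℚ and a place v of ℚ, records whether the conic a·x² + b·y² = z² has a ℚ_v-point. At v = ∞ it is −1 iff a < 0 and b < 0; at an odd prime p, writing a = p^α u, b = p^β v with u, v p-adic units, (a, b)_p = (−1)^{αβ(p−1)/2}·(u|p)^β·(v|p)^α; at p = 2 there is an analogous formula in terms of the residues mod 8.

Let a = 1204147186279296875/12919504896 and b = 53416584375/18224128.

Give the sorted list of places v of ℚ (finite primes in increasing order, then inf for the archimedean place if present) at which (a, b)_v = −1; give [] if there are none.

(a, b) ≡ (11, 195) mod (ℚ^×)²; places V = {2, 3, 5, 7, 11, 13, 31, 37, ∞}.
(a,b)_5: α=16, u≡4; β=5, v≡4 (mod 5); (4|5)=+1, (4|5)=+1; sign (−1)^0·+1^5·+1^16 = +1.
(a,b)_3: α=-2, u≡2; β=1, v≡2 (mod 3); (2|3)=-1, (2|3)=-1; sign (−1)^0·-1^1·-1^-2 = -1.
(a,b)_7: α=2, u≡1; β=2, v≡6 (mod 7); (1|7)=+1, (6|7)=-1; sign (−1)^0·+1^2·-1^2 = +1.
(a,b)_2: α=-20, β=-10; u≡3, v≡3 (mod 8); ε(u)ε(v)=1·1, αω(v)=-20·1, βω(u)=-10·1; sum ≡ 1  ⇒  -1.
(a,b)_37: α=-2, u≡27; β=-2, v≡25 (mod 37); (27|37)=+1, (25|37)=+1; sign (−1)^0·+1^-2·+1^-2 = +1.
(a,b)_13: α=0, u≡8; β=-1, v≡11 (mod 13); (8|13)=-1, (11|13)=-1; sign (−1)^0·-1^-1·-1^0 = -1.
(a,b)_31: α=0, u≡12; β=2, v≡14 (mod 31); (12|31)=-1, (14|31)=+1; sign (−1)^0·-1^2·+1^0 = +1.
(a,b)_∞: sgn(11)=+, sgn(195)=+, so +1.
(a,b)_11: α=5, u≡3; β=2, v≡6 (mod 11); (3|11)=+1, (6|11)=-1; sign (−1)^0·+1^2·-1^5 = -1.
(11, 195 / ℚ) ramifies at {2, 3, 11, 13}: a division algebra.

[2, 3, 11, 13]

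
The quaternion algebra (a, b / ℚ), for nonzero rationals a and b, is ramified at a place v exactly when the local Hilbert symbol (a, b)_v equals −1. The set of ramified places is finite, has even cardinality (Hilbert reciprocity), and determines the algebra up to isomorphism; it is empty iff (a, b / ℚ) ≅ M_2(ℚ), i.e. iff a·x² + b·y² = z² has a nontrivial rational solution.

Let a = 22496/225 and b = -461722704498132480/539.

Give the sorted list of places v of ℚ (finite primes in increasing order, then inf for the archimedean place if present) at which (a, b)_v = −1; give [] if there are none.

(a, b) ≡ (1406, -495607970) mod (ℚ^×)²; places V = {2, 3, 5, 7, 11, 13, 17, 19, 29, 37, ∞}.
(a,b)_5: α=-2, u≡4; β=1, v≡1 (mod 5); (4|5)=+1, (1|5)=+1; sign (−1)^0·+1^1·+1^-2 = +1.
(a,b)_2: α=5, β=9; u≡7, v≡7 (mod 8); ε(u)ε(v)=1·1, αω(v)=5·0, βω(u)=9·0; sum ≡ 1  ⇒  -1.
(a,b)_17: α=0, u≡14; β=1, v≡1 (mod 17); (14|17)=-1, (1|17)=+1; sign (−1)^0·-1^1·+1^0 = -1.
(a,b)_29: α=0, u≡26; β=1, v≡12 (mod 29); (26|29)=-1, (12|29)=-1; sign (−1)^0·-1^1·-1^0 = -1.
(a,b)_13: α=0, u≡8; β=1, v≡6 (mod 13); (8|13)=-1, (6|13)=-1; sign (−1)^0·-1^1·-1^0 = -1.
(a,b)_3: α=-2, u≡2; β=4, v≡1 (mod 3); (2|3)=-1, (1|3)=+1; sign (−1)^0·-1^4·+1^-2 = +1.
(a,b)_11: α=0, u≡9; β=-1, v≡3 (mod 11); (9|11)=+1, (3|11)=+1; sign (−1)^0·+1^-1·+1^0 = +1.
(a,b)_19: α=1, u≡17; β=3, v≡3 (mod 19); (17|19)=+1, (3|19)=-1; sign (−1)^1·+1^3·-1^1 = +1.
(a,b)_∞: sgn(1406)=+, sgn(-495607970)=−, so +1.
(a,b)_37: α=1, u≡30; β=3, v≡10 (mod 37); (30|37)=+1, (10|37)=+1; sign (−1)^0·+1^3·+1^1 = +1.
(a,b)_7: α=0, u≡5; β=-2, v≡6 (mod 7); (5|7)=-1, (6|7)=-1; sign (−1)^0·-1^-2·-1^0 = +1.
|Ram(1406, -495607970)| = 4, even; anisotropic at {2, 13, 17, 29}.

[2, 13, 17, 29]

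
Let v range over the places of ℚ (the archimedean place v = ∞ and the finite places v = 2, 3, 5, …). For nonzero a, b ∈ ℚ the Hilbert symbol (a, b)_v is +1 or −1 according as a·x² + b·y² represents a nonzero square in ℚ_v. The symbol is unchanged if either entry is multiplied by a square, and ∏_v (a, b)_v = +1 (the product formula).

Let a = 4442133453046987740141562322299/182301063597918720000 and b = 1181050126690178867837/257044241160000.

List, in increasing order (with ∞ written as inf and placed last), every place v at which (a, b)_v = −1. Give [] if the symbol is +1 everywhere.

(a, b) ≡ (323, 57057) mod (ℚ^×)²; places V = {2, 3, 5, 7, 11, 13, 17, 19, 29, 31, ∞}.
(a,b)_2: α=-12, β=-6; u≡3, v≡1 (mod 8); ε(u)ε(v)=1·0, αω(v)=-12·0, βω(u)=-6·1; sum ≡ 0  ⇒  +1.
(a,b)_5: α=-4, u≡2; β=-4, v≡2 (mod 5); (2|5)=-1, (2|5)=-1; sign (−1)^0·-1^-4·-1^-4 = +1.
(a,b)_13: α=-2, u≡11; β=1, v≡7 (mod 13); (11|13)=-1, (7|13)=-1; sign (−1)^0·-1^1·-1^-2 = -1.
(a,b)_19: α=5, u≡17; β=3, v≡5 (mod 19); (17|19)=+1, (5|19)=+1; sign (−1)^1·+1^3·+1^5 = -1.
(a,b)_∞: sgn(323)=+, sgn(57057)=+, so +1.
(a,b)_31: α=2, u≡26; β=2, v≡11 (mod 31); (26|31)=-1, (11|31)=-1; sign (−1)^0·-1^2·-1^2 = +1.
(a,b)_11: α=12, u≡4; β=7, v≡7 (mod 11); (4|11)=+1, (7|11)=-1; sign (−1)^0·+1^7·-1^12 = +1.
(a,b)_7: α=-6, u≡4; β=-7, v≡5 (mod 7); (4|7)=+1, (5|7)=-1; sign (−1)^0·+1^-7·-1^-6 = +1.
(a,b)_3: α=-6, u≡2; β=-3, v≡2 (mod 3); (2|3)=-1, (2|3)=-1; sign (−1)^0·-1^-3·-1^-6 = -1.
(a,b)_17: α=-3, u≡2; β=-2, v≡12 (mod 17); (2|17)=+1, (12|17)=-1; sign (−1)^0·+1^-2·-1^-3 = -1.
(a,b)_29: α=6, u≡13; β=4, v≡27 (mod 29); (13|29)=+1, (27|29)=-1; sign (−1)^0·+1^4·-1^6 = +1.
(323, 57057 / ℚ) ramifies at {3, 13, 17, 19}: a division algebra.

[3, 13, 17, 19]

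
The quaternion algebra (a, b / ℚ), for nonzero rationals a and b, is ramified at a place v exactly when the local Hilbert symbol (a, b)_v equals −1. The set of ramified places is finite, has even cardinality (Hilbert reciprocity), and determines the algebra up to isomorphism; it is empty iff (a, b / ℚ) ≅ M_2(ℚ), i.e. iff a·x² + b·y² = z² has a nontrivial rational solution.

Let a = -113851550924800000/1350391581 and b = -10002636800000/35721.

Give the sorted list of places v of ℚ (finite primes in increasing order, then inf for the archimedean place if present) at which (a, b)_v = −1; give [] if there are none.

[13, inf]

Mod squares: a ≡ -2730, b ≡ -5. Check v ∈ {∞, 2, 3, 5, 7, 11, 13, 17}.
v=7: a=7^-1·(≡4), b=7^-2·(≡2) mod 7; (4|7)=+1, (2|7)=+1; (−1)^{-1·-2·3}·(+1)^-2·(+1)^-1 = +1.
v=2: v_2(a)=25, v_2(b)=16; units ≡ 3, 3 (mod 8); ε·ε+αω+βω = 1·1+25·1+16·1 ≡ 0  ⇒  (a,b)_2 = +1.
v=3: a=3^-13·(≡2), b=3^-6·(≡1) mod 3; (2|3)=-1, (1|3)=+1; (−1)^{-13·-6·1}·(-1)^-6·(+1)^-13 = +1.
v=13: a=13^1·(≡11), b=13^2·(≡2) mod 13; (11|13)=-1, (2|13)=-1; (−1)^{1·2·6}·(-1)^2·(-1)^1 = -1.
v=11: a=11^-2·(≡9), b=11^0·(≡6) mod 11; (9|11)=+1, (6|11)=-1; (−1)^{-2·0·5}·(+1)^0·(-1)^-2 = +1.
v=∞: -2730 < 0 and -5 < 0  ⇒  (a,b)_∞ = -1.
v=17: a=17^4·(≡12), b=17^2·(≡12) mod 17; (12|17)=-1, (12|17)=-1; (−1)^{4·2·8}·(-1)^2·(-1)^4 = +1.
v=5: a=5^5·(≡4), b=5^5·(≡4) mod 5; (4|5)=+1, (4|5)=+1; (−1)^{5·5·2}·(+1)^5·(+1)^5 = +1.
Ram(-2730, -5) = {13, ∞}; no ℚ_13-point on the conic.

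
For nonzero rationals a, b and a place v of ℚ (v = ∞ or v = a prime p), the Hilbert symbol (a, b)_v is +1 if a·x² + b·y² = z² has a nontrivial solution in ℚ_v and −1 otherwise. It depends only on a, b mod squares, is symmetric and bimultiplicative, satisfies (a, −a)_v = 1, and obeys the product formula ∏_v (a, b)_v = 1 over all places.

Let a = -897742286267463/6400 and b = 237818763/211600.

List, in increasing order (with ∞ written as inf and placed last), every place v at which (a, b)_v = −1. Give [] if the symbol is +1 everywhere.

(a, b) ≡ (-7, 26424307) mod (ℚ^×)²; places V = {2, 3, 5, 7, 13, 17, 19, 23, 29, 31, ∞}.
(a,b)_5: α=-2, u≡2; β=-2, v≡2 (mod 5); (2|5)=-1, (2|5)=-1; sign (−1)^0·-1^-2·-1^-2 = +1.
(a,b)_3: α=2, u≡2; β=2, v≡1 (mod 3); (2|3)=-1, (1|3)=+1; sign (−1)^0·-1^2·+1^2 = +1.
(a,b)_17: α=2, u≡7; β=1, v≡5 (mod 17); (7|17)=-1, (5|17)=-1; sign (−1)^0·-1^1·-1^2 = -1.
(a,b)_13: α=2, u≡8; β=1, v≡5 (mod 13); (8|13)=-1, (5|13)=-1; sign (−1)^0·-1^1·-1^2 = -1.
(a,b)_∞: sgn(-7)=−, sgn(26424307)=+, so +1.
(a,b)_23: α=0, u≡9; β=-2, v≡21 (mod 23); (9|23)=+1, (21|23)=-1; sign (−1)^0·+1^-2·-1^0 = +1.
(a,b)_7: α=1, u≡5; β=1, v≡2 (mod 7); (5|7)=-1, (2|7)=+1; sign (−1)^1·-1^1·+1^1 = +1.
(a,b)_31: α=2, u≡6; β=1, v≡15 (mod 31); (6|31)=-1, (15|31)=-1; sign (−1)^0·-1^1·-1^2 = -1.
(a,b)_2: α=-8, β=-4; u≡1, v≡3 (mod 8); ε(u)ε(v)=0·1, αω(v)=-8·1, βω(u)=-4·0; sum ≡ 0  ⇒  +1.
(a,b)_19: α=2, u≡13; β=1, v≡8 (mod 19); (13|19)=-1, (8|19)=-1; sign (−1)^0·-1^1·-1^2 = -1.
(a,b)_29: α=2, u≡22; β=1, v≡18 (mod 29); (22|29)=+1, (18|29)=-1; sign (−1)^0·+1^1·-1^2 = +1.
(-7, 26424307 / ℚ) ramifies at {13, 17, 19, 31}: a division algebra.

[13, 17, 19, 31]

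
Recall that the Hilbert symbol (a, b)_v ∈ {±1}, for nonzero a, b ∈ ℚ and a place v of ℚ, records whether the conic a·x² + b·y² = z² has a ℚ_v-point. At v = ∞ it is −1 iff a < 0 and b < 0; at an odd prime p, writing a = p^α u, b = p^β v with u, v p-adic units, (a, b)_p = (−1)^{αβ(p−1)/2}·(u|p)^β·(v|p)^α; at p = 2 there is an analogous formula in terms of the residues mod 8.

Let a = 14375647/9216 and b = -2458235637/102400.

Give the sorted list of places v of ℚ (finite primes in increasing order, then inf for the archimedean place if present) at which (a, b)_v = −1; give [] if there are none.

(a, b) ≡ (703, -37) mod (ℚ^×)²; places V = {2, 3, 5, 11, 13, 19, 37, ∞}.
(a,b)_37: α=1, u≡35; β=1, v≡33 (mod 37); (35|37)=-1, (33|37)=+1; sign (−1)^0·-1^1·+1^1 = -1.
(a,b)_11: α=2, u≡2; β=2, v≡2 (mod 11); (2|11)=-1, (2|11)=-1; sign (−1)^0·-1^2·-1^2 = +1.
(a,b)_2: α=-10, β=-12; u≡7, v≡3 (mod 8); ε(u)ε(v)=1·1, αω(v)=-10·1, βω(u)=-12·0; sum ≡ 1  ⇒  -1.
(a,b)_3: α=-2, u≡1; β=2, v≡2 (mod 3); (1|3)=+1, (2|3)=-1; sign (−1)^0·+1^2·-1^-2 = +1.
(a,b)_∞: sgn(703)=+, sgn(-37)=−, so +1.
(a,b)_13: α=2, u≡9; β=2, v≡8 (mod 13); (9|13)=+1, (8|13)=-1; sign (−1)^0·+1^2·-1^2 = +1.
(a,b)_5: α=0, u≡2; β=-2, v≡3 (mod 5); (2|5)=-1, (3|5)=-1; sign (−1)^0·-1^-2·-1^0 = +1.
(a,b)_19: α=1, u≡14; β=2, v≡5 (mod 19); (14|19)=-1, (5|19)=+1; sign (−1)^0·-1^2·+1^1 = +1.
|Ram(703, -37)| = 2, even; anisotropic at {2, 37}.

[2, 37]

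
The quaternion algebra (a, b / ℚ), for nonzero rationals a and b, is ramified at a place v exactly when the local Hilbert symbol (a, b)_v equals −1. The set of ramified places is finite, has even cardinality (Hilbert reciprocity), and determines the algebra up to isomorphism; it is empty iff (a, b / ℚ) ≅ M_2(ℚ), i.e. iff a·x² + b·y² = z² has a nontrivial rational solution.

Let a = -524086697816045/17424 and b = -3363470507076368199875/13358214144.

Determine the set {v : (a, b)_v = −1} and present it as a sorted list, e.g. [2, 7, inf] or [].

[2, 11, 31, inf]

Mod squares: a ≡ -1344005, b ≡ -476905. Check v ∈ {∞, 2, 3, 5, 7, 11, 13, 23, 29, 31}.
v=29: a=29^1·(≡14), b=29^1·(≡15) mod 29; (14|29)=-1, (15|29)=-1; (−1)^{1·1·14}·(-1)^1·(-1)^1 = +1.
v=31: a=31^3·(≡8), b=31^4·(≡26) mod 31; (8|31)=+1, (26|31)=-1; (−1)^{3·4·15}·(+1)^4·(-1)^3 = -1.
v=5: a=5^1·(≡4), b=5^3·(≡4) mod 5; (4|5)=+1, (4|5)=+1; (−1)^{1·3·2}·(+1)^3·(+1)^1 = +1.
v=∞: -1344005 < 0 and -476905 < 0  ⇒  (a,b)_∞ = -1.
v=13: a=13^3·(≡4), b=13^5·(≡3) mod 13; (4|13)=+1, (3|13)=+1; (−1)^{3·5·6}·(+1)^5·(+1)^3 = +1.
v=3: a=3^-2·(≡1), b=3^-4·(≡2) mod 3; (1|3)=+1, (2|3)=-1; (−1)^{-2·-4·1}·(+1)^-4·(-1)^-2 = +1.
v=11: a=11^-2·(≡10), b=11^-5·(≡8) mod 11; (10|11)=-1, (8|11)=-1; (−1)^{-2·-5·5}·(-1)^-5·(-1)^-2 = -1.
v=23: a=23^1·(≡12), b=23^1·(≡5) mod 23; (12|23)=+1, (5|23)=-1; (−1)^{1·1·11}·(+1)^1·(-1)^1 = +1.
v=7: a=7^4·(≡4), b=7^6·(≡3) mod 7; (4|7)=+1, (3|7)=-1; (−1)^{4·6·3}·(+1)^6·(-1)^4 = +1.
v=2: v_2(a)=-4, v_2(b)=-10; units ≡ 3, 7 (mod 8); ε·ε+αω+βω = 1·1+-4·0+-10·1 ≡ 1  ⇒  (a,b)_2 = -1.
Ram(-1344005, -476905) = {2, 11, 31, ∞}; no ℚ_2-point on the conic.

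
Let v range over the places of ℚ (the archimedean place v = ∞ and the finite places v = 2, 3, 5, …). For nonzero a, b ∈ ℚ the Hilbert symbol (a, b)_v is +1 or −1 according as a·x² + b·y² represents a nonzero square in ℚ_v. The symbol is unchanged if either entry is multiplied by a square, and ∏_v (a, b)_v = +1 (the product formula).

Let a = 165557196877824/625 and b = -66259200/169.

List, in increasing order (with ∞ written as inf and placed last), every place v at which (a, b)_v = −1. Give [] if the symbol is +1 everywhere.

[2, 7, 23, 29]

(a, b) ≡ (1598799, -10353) mod (ℚ^×)²; places V = {2, 3, 5, 7, 13, 17, 23, 29, 47, 53, ∞}.
(a,b)_3: α=3, u≡1; β=1, v≡2 (mod 3); (1|3)=+1, (2|3)=-1; sign (−1)^1·+1^1·-1^3 = +1.
(a,b)_29: α=1, u≡12; β=1, v≡7 (mod 29); (12|29)=-1, (7|29)=+1; sign (−1)^0·-1^1·+1^1 = -1.
(a,b)_7: α=0, u≡5; β=1, v≡3 (mod 7); (5|7)=-1, (3|7)=-1; sign (−1)^0·-1^1·-1^0 = -1.
(a,b)_5: α=-4, u≡4; β=2, v≡3 (mod 5); (4|5)=+1, (3|5)=-1; sign (−1)^0·+1^2·-1^-4 = +1.
(a,b)_23: α=1, u≡14; β=0, v≡15 (mod 23); (14|23)=-1, (15|23)=-1; sign (−1)^0·-1^0·-1^1 = -1.
(a,b)_∞: sgn(1598799)=+, sgn(-10353)=−, so +1.
(a,b)_13: α=0, u≡11; β=-2, v≡6 (mod 13); (11|13)=-1, (6|13)=-1; sign (−1)^0·-1^-2·-1^0 = +1.
(a,b)_2: α=12, β=8; u≡7, v≡7 (mod 8); ε(u)ε(v)=1·1, αω(v)=12·0, βω(u)=8·0; sum ≡ 1  ⇒  -1.
(a,b)_17: α=1, u≡10; β=1, v≡10 (mod 17); (10|17)=-1, (10|17)=-1; sign (−1)^0·-1^1·-1^1 = +1.
(a,b)_47: α=1, u≡4; β=0, v≡3 (mod 47); (4|47)=+1, (3|47)=+1; sign (−1)^0·+1^0·+1^1 = +1.
(a,b)_53: α=2, u≡7; β=0, v≡34 (mod 53); (7|53)=+1, (34|53)=-1; sign (−1)^0·+1^0·-1^2 = +1.
Ram(1598799, -10353) = {2, 7, 23, 29}; no ℚ_2-point on the conic.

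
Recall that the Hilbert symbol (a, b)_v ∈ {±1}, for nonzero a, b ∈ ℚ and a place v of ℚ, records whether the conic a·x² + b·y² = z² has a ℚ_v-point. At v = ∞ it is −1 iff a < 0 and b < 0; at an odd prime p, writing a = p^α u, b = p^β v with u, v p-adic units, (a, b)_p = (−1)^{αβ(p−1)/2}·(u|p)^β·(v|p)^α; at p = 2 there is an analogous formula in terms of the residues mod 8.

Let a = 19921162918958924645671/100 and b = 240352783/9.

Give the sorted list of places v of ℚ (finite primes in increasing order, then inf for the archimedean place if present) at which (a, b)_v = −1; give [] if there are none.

(a, b) ≡ (344839, 240352783) mod (ℚ^×)²; places V = {2, 3, 5, 11, 17, 23, 29, 41, 47, ∞}.
(a,b)_3: α=0, u≡1; β=-2, v≡1 (mod 3); (1|3)=+1, (1|3)=+1; sign (−1)^0·+1^-2·+1^0 = +1.
(a,b)_47: α=3, u≡33; β=1, v≡6 (mod 47); (33|47)=-1, (6|47)=+1; sign (−1)^1·-1^1·+1^3 = +1.
(a,b)_2: α=-2, β=0; u≡7, v≡7 (mod 8); ε(u)ε(v)=1·1, αω(v)=-2·0, βω(u)=0·0; sum ≡ 1  ⇒  -1.
(a,b)_29: α=3, u≡9; β=1, v≡13 (mod 29); (9|29)=+1, (13|29)=+1; sign (−1)^0·+1^1·+1^3 = +1.
(a,b)_23: α=3, u≡10; β=1, v≡13 (mod 23); (10|23)=-1, (13|23)=+1; sign (−1)^1·-1^1·+1^3 = +1.
(a,b)_41: α=2, u≡13; β=1, v≡32 (mod 41); (13|41)=-1, (32|41)=+1; sign (−1)^0·-1^1·+1^2 = -1.
(a,b)_17: α=2, u≡5; β=1, v≡1 (mod 17); (5|17)=-1, (1|17)=+1; sign (−1)^0·-1^1·+1^2 = -1.
(a,b)_11: α=3, u≡6; β=1, v≡2 (mod 11); (6|11)=-1, (2|11)=-1; sign (−1)^1·-1^1·-1^3 = -1.
(a,b)_∞: sgn(344839)=+, sgn(240352783)=+, so +1.
(a,b)_5: α=-2, u≡4; β=0, v≡2 (mod 5); (4|5)=+1, (2|5)=-1; sign (−1)^0·+1^0·-1^-2 = +1.
(344839, 240352783 / ℚ) ramifies at {2, 11, 17, 41}: a division algebra.

[2, 11, 17, 41]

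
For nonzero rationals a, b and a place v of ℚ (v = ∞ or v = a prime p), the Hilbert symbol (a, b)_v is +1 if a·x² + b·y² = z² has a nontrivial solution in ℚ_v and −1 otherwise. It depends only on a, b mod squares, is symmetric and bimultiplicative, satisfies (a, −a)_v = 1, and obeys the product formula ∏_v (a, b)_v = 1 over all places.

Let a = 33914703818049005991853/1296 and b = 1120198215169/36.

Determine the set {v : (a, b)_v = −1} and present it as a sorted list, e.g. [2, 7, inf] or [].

Mod squares: a ≡ 37, b ≡ 8041. Check v ∈ {∞, 2, 3, 11, 17, 29, 37, 43}.
v=17: a=17^2·(≡14), b=17^1·(≡5) mod 17; (14|17)=-1, (5|17)=-1; (−1)^{2·1·8}·(-1)^1·(-1)^2 = -1.
v=43: a=43^2·(≡7), b=43^1·(≡1) mod 43; (7|43)=-1, (1|43)=+1; (−1)^{2·1·21}·(-1)^1·(+1)^2 = -1.
v=37: a=37^3·(≡34), b=37^2·(≡16) mod 37; (34|37)=+1, (16|37)=+1; (−1)^{3·2·18}·(+1)^2·(+1)^3 = +1.
v=11: a=11^6·(≡9), b=11^3·(≡5) mod 11; (9|11)=+1, (5|11)=+1; (−1)^{6·3·5}·(+1)^3·(+1)^6 = +1.
v=3: a=3^-4·(≡1), b=3^-2·(≡1) mod 3; (1|3)=+1, (1|3)=+1; (−1)^{-4·-2·1}·(+1)^-2·(+1)^-4 = +1.
v=29: a=29^4·(≡12), b=29^2·(≡26) mod 29; (12|29)=-1, (26|29)=-1; (−1)^{4·2·14}·(-1)^2·(-1)^4 = +1.
v=∞: 37 > 0 and 8041 > 0  ⇒  (a,b)_∞ = +1.
v=2: v_2(a)=-4, v_2(b)=-2; units ≡ 5, 1 (mod 8); ε·ε+αω+βω = 0·0+-4·0+-2·1 ≡ 0  ⇒  (a,b)_2 = +1.
|Ram(37, 8041)| = 2, even; anisotropic at {17, 43}.

[17, 43]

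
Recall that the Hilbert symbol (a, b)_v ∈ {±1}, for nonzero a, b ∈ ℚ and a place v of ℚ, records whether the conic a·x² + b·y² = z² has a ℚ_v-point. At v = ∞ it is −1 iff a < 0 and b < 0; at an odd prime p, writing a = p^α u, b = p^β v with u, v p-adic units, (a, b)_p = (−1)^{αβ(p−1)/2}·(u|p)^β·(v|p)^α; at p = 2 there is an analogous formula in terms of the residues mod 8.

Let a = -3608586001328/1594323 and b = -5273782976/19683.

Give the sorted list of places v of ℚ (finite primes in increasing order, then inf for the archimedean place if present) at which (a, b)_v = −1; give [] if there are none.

[2, 3, 11, inf]

(a, b) ≡ (-90321, -33) mod (ℚ^×)²; places V = {2, 3, 7, 11, 17, 23, ∞}.
(a,b)_3: α=-13, u≡1; β=-9, v≡1 (mod 3); (1|3)=+1, (1|3)=+1; sign (−1)^1·+1^-9·+1^-13 = -1.
(a,b)_11: α=1, u≡8; β=1, v≡2 (mod 11); (8|11)=-1, (2|11)=-1; sign (−1)^1·-1^1·-1^1 = -1.
(a,b)_17: α=3, u≡16; β=2, v≡2 (mod 17); (16|17)=+1, (2|17)=+1; sign (−1)^0·+1^2·+1^3 = +1.
(a,b)_∞: sgn(-90321)=−, sgn(-33)=−, so -1.
(a,b)_23: α=3, u≡16; β=2, v≡8 (mod 23); (16|23)=+1, (8|23)=+1; sign (−1)^0·+1^2·+1^3 = +1.
(a,b)_2: α=4, β=6; u≡7, v≡7 (mod 8); ε(u)ε(v)=1·1, αω(v)=4·0, βω(u)=6·0; sum ≡ 1  ⇒  -1.
(a,b)_7: α=3, u≡5; β=2, v≡4 (mod 7); (5|7)=-1, (4|7)=+1; sign (−1)^0·-1^2·+1^3 = +1.
|Ram(-90321, -33)| = 4, even; anisotropic at {2, 3, 11, ∞}.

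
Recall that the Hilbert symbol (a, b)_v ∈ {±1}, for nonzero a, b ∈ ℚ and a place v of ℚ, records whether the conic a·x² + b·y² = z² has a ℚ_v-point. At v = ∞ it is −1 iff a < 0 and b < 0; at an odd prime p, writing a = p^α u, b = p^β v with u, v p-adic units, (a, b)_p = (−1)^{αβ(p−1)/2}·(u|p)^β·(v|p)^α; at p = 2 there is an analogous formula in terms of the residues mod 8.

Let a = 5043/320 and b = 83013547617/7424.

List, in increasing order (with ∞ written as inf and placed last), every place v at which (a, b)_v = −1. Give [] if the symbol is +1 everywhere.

Mod squares: a ≡ 15, b ≡ 372853. Check v ∈ {∞, 2, 3, 5, 7, 11, 13, 23, 29, 41, 43}.
v=7: a=7^0·(≡2), b=7^2·(≡3) mod 7; (2|7)=+1, (3|7)=-1; (−1)^{0·2·3}·(+1)^2·(-1)^0 = +1.
v=2: v_2(a)=-6, v_2(b)=-8; units ≡ 7, 5 (mod 8); ε·ε+αω+βω = 1·0+-6·1+-8·0 ≡ 0  ⇒  (a,b)_2 = +1.
v=43: a=43^0·(≡21), b=43^1·(≡5) mod 43; (21|43)=+1, (5|43)=-1; (−1)^{0·1·21}·(+1)^1·(-1)^0 = +1.
v=23: a=23^0·(≡20), b=23^1·(≡10) mod 23; (20|23)=-1, (10|23)=-1; (−1)^{0·1·11}·(-1)^1·(-1)^0 = -1.
v=11: a=11^0·(≡5), b=11^4·(≡2) mod 11; (5|11)=+1, (2|11)=-1; (−1)^{0·4·5}·(+1)^4·(-1)^0 = +1.
v=3: a=3^1·(≡2), b=3^2·(≡1) mod 3; (2|3)=-1, (1|3)=+1; (−1)^{1·2·1}·(-1)^2·(+1)^1 = +1.
v=29: a=29^0·(≡26), b=29^-1·(≡19) mod 29; (26|29)=-1, (19|29)=-1; (−1)^{0·-1·14}·(-1)^-1·(-1)^0 = -1.
v=5: a=5^-1·(≡2), b=5^0·(≡3) mod 5; (2|5)=-1, (3|5)=-1; (−1)^{-1·0·2}·(-1)^0·(-1)^-1 = -1.
v=41: a=41^2·(≡15), b=41^0·(≡8) mod 41; (15|41)=-1, (8|41)=+1; (−1)^{2·0·20}·(-1)^0·(+1)^2 = +1.
v=13: a=13^0·(≡8), b=13^1·(≡10) mod 13; (8|13)=-1, (10|13)=+1; (−1)^{0·1·6}·(-1)^1·(+1)^0 = -1.
v=∞: 15 > 0 and 372853 > 0  ⇒  (a,b)_∞ = +1.
Ram(15, 372853) = {5, 13, 23, 29}; no ℚ_5-point on the conic.

[5, 13, 23, 29]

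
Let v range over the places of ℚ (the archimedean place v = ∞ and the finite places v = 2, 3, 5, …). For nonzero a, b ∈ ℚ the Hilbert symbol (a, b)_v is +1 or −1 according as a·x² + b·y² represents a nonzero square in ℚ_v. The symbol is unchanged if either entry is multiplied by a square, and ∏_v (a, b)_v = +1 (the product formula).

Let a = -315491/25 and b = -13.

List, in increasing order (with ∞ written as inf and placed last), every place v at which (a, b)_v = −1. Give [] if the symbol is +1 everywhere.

Mod squares: a ≡ -315491, b ≡ -13. Check v ∈ {∞, 2, 5, 11, 13, 23, 29, 43}.
v=∞: -315491 < 0 and -13 < 0  ⇒  (a,b)_∞ = -1.
v=29: a=29^1·(≡1), b=29^0·(≡16) mod 29; (1|29)=+1, (16|29)=+1; (−1)^{1·0·14}·(+1)^0·(+1)^1 = +1.
v=11: a=11^1·(≡6), b=11^0·(≡9) mod 11; (6|11)=-1, (9|11)=+1; (−1)^{1·0·5}·(-1)^0·(+1)^1 = +1.
v=23: a=23^1·(≡7), b=23^0·(≡10) mod 23; (7|23)=-1, (10|23)=-1; (−1)^{1·0·11}·(-1)^0·(-1)^1 = -1.
v=43: a=43^1·(≡23), b=43^0·(≡30) mod 43; (23|43)=+1, (30|43)=-1; (−1)^{1·0·21}·(+1)^0·(-1)^1 = -1.
v=5: a=5^-2·(≡4), b=5^0·(≡2) mod 5; (4|5)=+1, (2|5)=-1; (−1)^{-2·0·2}·(+1)^0·(-1)^-2 = +1.
v=2: v_2(a)=0, v_2(b)=0; units ≡ 5, 3 (mod 8); ε·ε+αω+βω = 0·1+0·1+0·1 ≡ 0  ⇒  (a,b)_2 = +1.
v=13: a=13^0·(≡7), b=13^1·(≡12) mod 13; (7|13)=-1, (12|13)=+1; (−1)^{0·1·6}·(-1)^1·(+1)^0 = -1.
(-315491, -13 / ℚ) ramifies at {13, 23, 43, ∞}: a division algebra.

[13, 23, 43, inf]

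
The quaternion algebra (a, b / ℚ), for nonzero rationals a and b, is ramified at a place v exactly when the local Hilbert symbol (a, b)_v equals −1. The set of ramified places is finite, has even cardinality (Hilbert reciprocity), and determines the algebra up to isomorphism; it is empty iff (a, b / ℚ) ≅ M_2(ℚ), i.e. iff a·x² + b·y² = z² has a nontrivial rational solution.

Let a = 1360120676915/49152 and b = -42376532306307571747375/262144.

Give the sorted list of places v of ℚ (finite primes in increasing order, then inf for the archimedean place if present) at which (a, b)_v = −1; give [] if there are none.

Mod squares: a ≡ 34682505, b ≡ -55. Check v ∈ {∞, 2, 3, 5, 7, 11, 13, 19, 23, 37}.
v=37: a=37^1·(≡30), b=37^2·(≡14) mod 37; (30|37)=+1, (14|37)=-1; (−1)^{1·2·18}·(+1)^2·(-1)^1 = -1.
v=13: a=13^1·(≡4), b=13^2·(≡1) mod 13; (4|13)=+1, (1|13)=+1; (−1)^{1·2·6}·(+1)^2·(+1)^1 = +1.
v=3: a=3^-1·(≡2), b=3^0·(≡2) mod 3; (2|3)=-1, (2|3)=-1; (−1)^{-1·0·1}·(-1)^0·(-1)^-1 = -1.
v=∞: 34682505 > 0 and -55 < 0  ⇒  (a,b)_∞ = +1.
v=19: a=19^1·(≡10), b=19^2·(≡15) mod 19; (10|19)=-1, (15|19)=-1; (−1)^{1·2·9}·(-1)^2·(-1)^1 = -1.
v=11: a=11^1·(≡1), b=11^3·(≡7) mod 11; (1|11)=+1, (7|11)=-1; (−1)^{1·3·5}·(+1)^3·(-1)^1 = +1.
v=2: v_2(a)=-14, v_2(b)=-18; units ≡ 1, 1 (mod 8); ε·ε+αω+βω = 0·0+-14·0+-18·0 ≡ 0  ⇒  (a,b)_2 = +1.
v=7: a=7^6·(≡4), b=7^8·(≡1) mod 7; (4|7)=+1, (1|7)=+1; (−1)^{6·8·3}·(+1)^8·(+1)^6 = +1.
v=23: a=23^1·(≡12), b=23^2·(≡19) mod 23; (12|23)=+1, (19|23)=-1; (−1)^{1·2·11}·(+1)^2·(-1)^1 = -1.
v=5: a=5^1·(≡4), b=5^3·(≡4) mod 5; (4|5)=+1, (4|5)=+1; (−1)^{1·3·2}·(+1)^3·(+1)^1 = +1.
Ram(34682505, -55) = {3, 19, 23, 37}; no ℚ_3-point on the conic.

[3, 19, 23, 37]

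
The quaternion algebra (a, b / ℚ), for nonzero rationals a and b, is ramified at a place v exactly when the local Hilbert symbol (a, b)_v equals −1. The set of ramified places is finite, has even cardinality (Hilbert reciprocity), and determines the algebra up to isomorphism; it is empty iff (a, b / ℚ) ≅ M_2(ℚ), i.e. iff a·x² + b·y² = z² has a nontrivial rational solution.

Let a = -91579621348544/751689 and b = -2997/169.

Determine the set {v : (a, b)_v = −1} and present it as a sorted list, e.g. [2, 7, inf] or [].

Mod squares: a ≡ -595973171, b ≡ -37. Check v ∈ {∞, 2, 3, 7, 13, 17, 19, 23, 29, 31, 37, 41}.
v=23: a=23^1·(≡5), b=23^0·(≡2) mod 23; (5|23)=-1, (2|23)=+1; (−1)^{1·0·11}·(-1)^0·(+1)^1 = +1.
v=13: a=13^0·(≡3), b=13^-2·(≡6) mod 13; (3|13)=+1, (6|13)=-1; (−1)^{0·-2·6}·(+1)^-2·(-1)^0 = +1.
v=31: a=31^1·(≡5), b=31^0·(≡14) mod 31; (5|31)=+1, (14|31)=+1; (−1)^{1·0·15}·(+1)^0·(+1)^1 = +1.
v=∞: -595973171 < 0 and -37 < 0  ⇒  (a,b)_∞ = -1.
v=29: a=29^1·(≡28), b=29^0·(≡2) mod 29; (28|29)=+1, (2|29)=-1; (−1)^{1·0·14}·(+1)^0·(-1)^1 = -1.
v=41: a=41^1·(≡36), b=41^0·(≡32) mod 41; (36|41)=+1, (32|41)=+1; (−1)^{1·0·20}·(+1)^0·(+1)^1 = +1.
v=3: a=3^-2·(≡1), b=3^4·(≡2) mod 3; (1|3)=+1, (2|3)=-1; (−1)^{-2·4·1}·(+1)^4·(-1)^-2 = +1.
v=17: a=17^-4·(≡5), b=17^0·(≡5) mod 17; (5|17)=-1, (5|17)=-1; (−1)^{-4·0·8}·(-1)^0·(-1)^-4 = +1.
v=19: a=19^1·(≡15), b=19^0·(≡7) mod 19; (15|19)=-1, (7|19)=+1; (−1)^{1·0·9}·(-1)^0·(+1)^1 = +1.
v=2: v_2(a)=6, v_2(b)=0; units ≡ 5, 3 (mod 8); ε·ε+αω+βω = 0·1+6·1+0·1 ≡ 0  ⇒  (a,b)_2 = +1.
v=7: a=7^4·(≡4), b=7^0·(≡6) mod 7; (4|7)=+1, (6|7)=-1; (−1)^{4·0·3}·(+1)^0·(-1)^4 = +1.
v=37: a=37^1·(≡25), b=37^1·(≡12) mod 37; (25|37)=+1, (12|37)=+1; (−1)^{1·1·18}·(+1)^1·(+1)^1 = +1.
Ram(-595973171, -37) = {29, ∞}; no ℚ_29-point on the conic.

[29, inf]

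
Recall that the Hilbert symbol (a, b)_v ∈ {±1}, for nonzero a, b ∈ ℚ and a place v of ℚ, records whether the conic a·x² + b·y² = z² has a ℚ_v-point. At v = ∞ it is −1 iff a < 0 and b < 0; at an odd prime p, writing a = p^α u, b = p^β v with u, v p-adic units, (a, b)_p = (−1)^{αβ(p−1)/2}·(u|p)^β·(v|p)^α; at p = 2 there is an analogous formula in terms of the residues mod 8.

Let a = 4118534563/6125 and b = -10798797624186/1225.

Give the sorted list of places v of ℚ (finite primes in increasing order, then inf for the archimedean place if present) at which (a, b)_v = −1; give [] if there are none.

[2, 3, 17, 23]

Mod squares: a ≡ 935, b ≡ -490314. Check v ∈ {∞, 2, 3, 5, 7, 11, 13, 17, 19, 23}.
v=3: a=3^0·(≡2), b=3^1·(≡2) mod 3; (2|3)=-1, (2|3)=-1; (−1)^{0·1·1}·(-1)^1·(-1)^0 = -1.
v=13: a=13^2·(≡3), b=13^2·(≡8) mod 13; (3|13)=+1, (8|13)=-1; (−1)^{2·2·6}·(+1)^2·(-1)^2 = +1.
v=7: a=7^-2·(≡4), b=7^-2·(≡4) mod 7; (4|7)=+1, (4|7)=+1; (−1)^{-2·-2·3}·(+1)^-2·(+1)^-2 = +1.
v=23: a=23^0·(≡7), b=23^1·(≡12) mod 23; (7|23)=-1, (12|23)=+1; (−1)^{0·1·11}·(-1)^1·(+1)^0 = -1.
v=∞: 935 > 0 and -490314 < 0  ⇒  (a,b)_∞ = +1.
v=11: a=11^1·(≡7), b=11^1·(≡3) mod 11; (7|11)=-1, (3|11)=+1; (−1)^{1·1·5}·(-1)^1·(+1)^1 = +1.
v=5: a=5^-3·(≡2), b=5^-2·(≡1) mod 5; (2|5)=-1, (1|5)=+1; (−1)^{-3·-2·2}·(-1)^-2·(+1)^-3 = +1.
v=2: v_2(a)=0, v_2(b)=1; units ≡ 7, 3 (mod 8); ε·ε+αω+βω = 1·1+0·1+1·0 ≡ 1  ⇒  (a,b)_2 = -1.
v=17: a=17^1·(≡9), b=17^1·(≡7) mod 17; (9|17)=+1, (7|17)=-1; (−1)^{1·1·8}·(+1)^1·(-1)^1 = -1.
v=19: a=19^4·(≡9), b=19^5·(≡3) mod 19; (9|19)=+1, (3|19)=-1; (−1)^{4·5·9}·(+1)^5·(-1)^4 = +1.
(935, -490314 / ℚ) ramifies at {2, 3, 17, 23}: a division algebra.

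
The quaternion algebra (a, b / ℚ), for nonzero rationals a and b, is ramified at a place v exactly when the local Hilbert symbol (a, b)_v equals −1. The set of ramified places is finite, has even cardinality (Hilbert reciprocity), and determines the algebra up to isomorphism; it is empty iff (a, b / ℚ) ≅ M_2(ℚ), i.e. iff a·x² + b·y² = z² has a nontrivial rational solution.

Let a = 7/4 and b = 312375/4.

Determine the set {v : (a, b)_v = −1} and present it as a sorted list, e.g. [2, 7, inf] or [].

[2, 5, 7, 17]

Mod squares: a ≡ 7, b ≡ 255. Check v ∈ {∞, 2, 3, 5, 7, 17}.
v=∞: 7 > 0 and 255 > 0  ⇒  (a,b)_∞ = +1.
v=3: a=3^0·(≡1), b=3^1·(≡1) mod 3; (1|3)=+1, (1|3)=+1; (−1)^{0·1·1}·(+1)^1·(+1)^0 = +1.
v=5: a=5^0·(≡3), b=5^3·(≡1) mod 5; (3|5)=-1, (1|5)=+1; (−1)^{0·3·2}·(-1)^3·(+1)^0 = -1.
v=17: a=17^0·(≡6), b=17^1·(≡8) mod 17; (6|17)=-1, (8|17)=+1; (−1)^{0·1·8}·(-1)^1·(+1)^0 = -1.
v=2: v_2(a)=-2, v_2(b)=-2; units ≡ 7, 7 (mod 8); ε·ε+αω+βω = 1·1+-2·0+-2·0 ≡ 1  ⇒  (a,b)_2 = -1.
v=7: a=7^1·(≡2), b=7^2·(≡3) mod 7; (2|7)=+1, (3|7)=-1; (−1)^{1·2·3}·(+1)^2·(-1)^1 = -1.
(7, 255 / ℚ) ramifies at {2, 5, 7, 17}: a division algebra.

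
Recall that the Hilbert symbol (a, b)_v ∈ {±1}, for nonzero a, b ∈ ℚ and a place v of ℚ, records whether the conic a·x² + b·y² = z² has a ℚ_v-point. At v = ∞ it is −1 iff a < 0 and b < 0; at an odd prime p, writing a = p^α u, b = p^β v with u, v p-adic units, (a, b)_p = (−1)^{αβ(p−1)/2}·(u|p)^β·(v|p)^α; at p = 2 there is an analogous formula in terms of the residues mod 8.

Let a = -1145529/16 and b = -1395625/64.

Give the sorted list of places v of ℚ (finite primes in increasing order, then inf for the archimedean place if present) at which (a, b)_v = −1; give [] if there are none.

(a, b) ≡ (-127281, -2233) mod (ℚ^×)²; places V = {2, 3, 5, 7, 11, 19, 29, ∞}.
(a,b)_5: α=0, u≡1; β=4, v≡3 (mod 5); (1|5)=+1, (3|5)=-1; sign (−1)^0·+1^4·-1^0 = +1.
(a,b)_∞: sgn(-127281)=−, sgn(-2233)=−, so -1.
(a,b)_19: α=1, u≡14; β=0, v≡11 (mod 19); (14|19)=-1, (11|19)=+1; sign (−1)^0·-1^0·+1^1 = +1.
(a,b)_3: α=3, u≡2; β=0, v≡2 (mod 3); (2|3)=-1, (2|3)=-1; sign (−1)^0·-1^0·-1^3 = -1.
(a,b)_11: α=1, u≡4; β=1, v≡6 (mod 11); (4|11)=+1, (6|11)=-1; sign (−1)^1·+1^1·-1^1 = +1.
(a,b)_2: α=-4, β=-6; u≡7, v≡7 (mod 8); ε(u)ε(v)=1·1, αω(v)=-4·0, βω(u)=-6·0; sum ≡ 1  ⇒  -1.
(a,b)_7: α=1, u≡3; β=1, v≡6 (mod 7); (3|7)=-1, (6|7)=-1; sign (−1)^1·-1^1·-1^1 = -1.
(a,b)_29: α=1, u≡27; β=1, v≡17 (mod 29); (27|29)=-1, (17|29)=-1; sign (−1)^0·-1^1·-1^1 = +1.
Ram(-127281, -2233) = {2, 3, 7, ∞}; no ℚ_2-point on the conic.

[2, 3, 7, inf]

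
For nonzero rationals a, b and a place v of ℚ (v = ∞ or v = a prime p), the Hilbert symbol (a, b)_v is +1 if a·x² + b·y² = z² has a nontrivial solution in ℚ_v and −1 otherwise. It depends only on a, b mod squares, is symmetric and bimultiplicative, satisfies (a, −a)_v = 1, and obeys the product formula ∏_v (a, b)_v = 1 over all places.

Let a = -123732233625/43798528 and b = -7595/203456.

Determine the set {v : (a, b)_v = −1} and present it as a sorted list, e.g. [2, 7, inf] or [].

Mod squares: a ≡ -79365, b ≡ -1705. Check v ∈ {∞, 2, 3, 5, 7, 11, 13, 17, 31, 37}.
v=2: v_2(a)=-12, v_2(b)=-6; units ≡ 3, 7 (mod 8); ε·ε+αω+βω = 1·1+-12·0+-6·1 ≡ 1  ⇒  (a,b)_2 = -1.
v=31: a=31^2·(≡30), b=31^1·(≡1) mod 31; (30|31)=-1, (1|31)=+1; (−1)^{2·1·15}·(-1)^1·(+1)^2 = -1.
v=11: a=11^1·(≡5), b=11^-1·(≡10) mod 11; (5|11)=+1, (10|11)=-1; (−1)^{1·-1·5}·(+1)^-1·(-1)^1 = +1.
v=13: a=13^1·(≡7), b=13^0·(≡6) mod 13; (7|13)=-1, (6|13)=-1; (−1)^{1·0·6}·(-1)^0·(-1)^1 = -1.
v=17: a=17^-2·(≡16), b=17^-2·(≡3) mod 17; (16|17)=+1, (3|17)=-1; (−1)^{-2·-2·8}·(+1)^-2·(-1)^-2 = +1.
v=∞: -79365 < 0 and -1705 < 0  ⇒  (a,b)_∞ = -1.
v=7: a=7^4·(≡1), b=7^2·(≡6) mod 7; (1|7)=+1, (6|7)=-1; (−1)^{4·2·3}·(+1)^2·(-1)^4 = +1.
v=37: a=37^-1·(≡21), b=37^0·(≡12) mod 37; (21|37)=+1, (12|37)=+1; (−1)^{-1·0·18}·(+1)^0·(+1)^-1 = +1.
v=5: a=5^3·(≡2), b=5^1·(≡1) mod 5; (2|5)=-1, (1|5)=+1; (−1)^{3·1·2}·(-1)^1·(+1)^3 = -1.
v=3: a=3^1·(≡2), b=3^0·(≡2) mod 3; (2|3)=-1, (2|3)=-1; (−1)^{1·0·1}·(-1)^0·(-1)^1 = -1.
|Ram(-79365, -1705)| = 6, even; anisotropic at {2, 3, 5, 13, 31, ∞}.

[2, 3, 5, 13, 31, inf]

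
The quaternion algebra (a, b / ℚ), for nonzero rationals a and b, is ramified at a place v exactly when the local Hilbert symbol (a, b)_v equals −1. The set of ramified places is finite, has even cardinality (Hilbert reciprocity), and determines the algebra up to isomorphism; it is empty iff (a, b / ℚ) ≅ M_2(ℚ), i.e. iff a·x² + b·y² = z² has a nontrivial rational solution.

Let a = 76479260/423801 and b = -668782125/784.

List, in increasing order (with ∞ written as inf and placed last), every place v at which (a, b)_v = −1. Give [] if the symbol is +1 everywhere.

(a, b) ≡ (935, -85) mod (ℚ^×)²; places V = {2, 3, 5, 7, 11, 13, 17, 31, ∞}.
(a,b)_5: α=1, u≡2; β=3, v≡2 (mod 5); (2|5)=-1, (2|5)=-1; sign (−1)^0·-1^3·-1^1 = +1.
(a,b)_3: α=-2, u≡2; β=2, v≡2 (mod 3); (2|3)=-1, (2|3)=-1; sign (−1)^0·-1^2·-1^-2 = +1.
(a,b)_11: α=3, u≡10; β=2, v≡4 (mod 11); (10|11)=-1, (4|11)=+1; sign (−1)^0·-1^2·+1^3 = +1.
(a,b)_17: α=1, u≡13; β=3, v≡14 (mod 17); (13|17)=+1, (14|17)=-1; sign (−1)^0·+1^3·-1^1 = -1.
(a,b)_31: α=-2, u≡4; β=0, v≡14 (mod 31); (4|31)=+1, (14|31)=+1; sign (−1)^0·+1^0·+1^-2 = +1.
(a,b)_2: α=2, β=-4; u≡7, v≡3 (mod 8); ε(u)ε(v)=1·1, αω(v)=2·1, βω(u)=-4·0; sum ≡ 1  ⇒  -1.
(a,b)_∞: sgn(935)=+, sgn(-85)=−, so +1.
(a,b)_7: α=-2, u≡1; β=-2, v≡5 (mod 7); (1|7)=+1, (5|7)=-1; sign (−1)^0·+1^-2·-1^-2 = +1.
(a,b)_13: α=2, u≡10; β=0, v≡7 (mod 13); (10|13)=+1, (7|13)=-1; sign (−1)^0·+1^0·-1^2 = +1.
Ram(935, -85) = {2, 17}; no ℚ_2-point on the conic.

[2, 17]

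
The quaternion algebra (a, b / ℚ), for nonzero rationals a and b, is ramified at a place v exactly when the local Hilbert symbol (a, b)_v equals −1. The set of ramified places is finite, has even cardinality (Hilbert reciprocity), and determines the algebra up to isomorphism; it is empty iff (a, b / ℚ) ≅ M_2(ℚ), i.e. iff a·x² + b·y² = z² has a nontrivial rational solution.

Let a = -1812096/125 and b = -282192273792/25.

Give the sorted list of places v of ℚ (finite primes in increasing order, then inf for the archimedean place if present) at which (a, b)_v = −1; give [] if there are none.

[2, 5, 11, inf]

Mod squares: a ≡ -130, b ≡ -22. Check v ∈ {∞, 2, 3, 5, 11, 13}.
v=3: a=3^2·(≡2), b=3^4·(≡2) mod 3; (2|3)=-1, (2|3)=-1; (−1)^{2·4·1}·(-1)^4·(-1)^2 = +1.
v=∞: -130 < 0 and -22 < 0  ⇒  (a,b)_∞ = -1.
v=5: a=5^-3·(≡4), b=5^-2·(≡3) mod 5; (4|5)=+1, (3|5)=-1; (−1)^{-3·-2·2}·(+1)^-2·(-1)^-3 = -1.
v=13: a=13^1·(≡9), b=13^2·(≡10) mod 13; (9|13)=+1, (10|13)=+1; (−1)^{1·2·6}·(+1)^2·(+1)^1 = +1.
v=11: a=11^2·(≡7), b=11^5·(≡3) mod 11; (7|11)=-1, (3|11)=+1; (−1)^{2·5·5}·(-1)^5·(+1)^2 = -1.
v=2: v_2(a)=7, v_2(b)=7; units ≡ 7, 5 (mod 8); ε·ε+αω+βω = 1·0+7·1+7·0 ≡ 1  ⇒  (a,b)_2 = -1.
Ram(-130, -22) = {2, 5, 11, ∞}; no ℚ_2-point on the conic.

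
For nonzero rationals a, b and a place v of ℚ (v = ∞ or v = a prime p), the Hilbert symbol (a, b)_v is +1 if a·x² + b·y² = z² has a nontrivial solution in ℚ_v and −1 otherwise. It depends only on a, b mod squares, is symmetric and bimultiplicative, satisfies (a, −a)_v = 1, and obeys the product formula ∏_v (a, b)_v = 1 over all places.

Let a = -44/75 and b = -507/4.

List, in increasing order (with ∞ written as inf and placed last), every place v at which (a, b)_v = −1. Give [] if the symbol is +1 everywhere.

[11, inf]

Mod squares: a ≡ -33, b ≡ -3. Check v ∈ {∞, 2, 3, 5, 11, 13}.
v=3: a=3^-1·(≡1), b=3^1·(≡2) mod 3; (1|3)=+1, (2|3)=-1; (−1)^{-1·1·1}·(+1)^1·(-1)^-1 = +1.
v=13: a=13^0·(≡6), b=13^2·(≡9) mod 13; (6|13)=-1, (9|13)=+1; (−1)^{0·2·6}·(-1)^2·(+1)^0 = +1.
v=∞: -33 < 0 and -3 < 0  ⇒  (a,b)_∞ = -1.
v=5: a=5^-2·(≡2), b=5^0·(≡2) mod 5; (2|5)=-1, (2|5)=-1; (−1)^{-2·0·2}·(-1)^0·(-1)^-2 = +1.
v=11: a=11^1·(≡2), b=11^0·(≡8) mod 11; (2|11)=-1, (8|11)=-1; (−1)^{1·0·5}·(-1)^0·(-1)^1 = -1.
v=2: v_2(a)=2, v_2(b)=-2; units ≡ 7, 5 (mod 8); ε·ε+αω+βω = 1·0+2·1+-2·0 ≡ 0  ⇒  (a,b)_2 = +1.
Ram(-33, -3) = {11, ∞}; no ℚ_11-point on the conic.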